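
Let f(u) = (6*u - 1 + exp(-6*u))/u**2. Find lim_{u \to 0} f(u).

Direct substitution gives 0/0.
Apply L'Hôpital: lim (6 - 6*e^(-6*u))/(2*u), still 0/0.
After 2 applications of L'Hôpital's rule the quotient is (36*e^(-6*u))/(2); substituting u = 0 gives 18.

18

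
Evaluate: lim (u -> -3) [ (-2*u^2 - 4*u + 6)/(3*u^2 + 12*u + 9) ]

-4/3

At u = -3 both the top and bottom vanish — a removable singularity. Factoring out (u + 3) from each leaves (2 - 2*u)/(3*u + 3), which at u = -3 equals -4/3.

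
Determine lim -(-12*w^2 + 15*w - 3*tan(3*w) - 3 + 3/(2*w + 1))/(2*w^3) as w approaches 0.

51/2

Substitution gives 0/0 (the numerator vanishes to order 3).
Expand each term to order w^3: the coefficient of w^3 in -3·tan(3w) is -27 and in 3·1/(1 + 2w) is -24.
Lower-order terms cancel with the polynomial part, so the numerator is (-51)·w^3 + o(w^3), and the limit is (-51)/(-2) = 51/2.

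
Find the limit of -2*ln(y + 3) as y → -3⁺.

As y → -3⁺, y + 3 → 0⁺ and ln(y + 3) → −∞.
Multiplying by -2 gives ∞.

∞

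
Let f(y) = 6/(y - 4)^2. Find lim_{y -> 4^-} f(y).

∞

As y → 4⁻, (y - 4) → 0⁻, so (y - 4)^2 → 0⁺ and 6/(y - 4)^2 → ∞.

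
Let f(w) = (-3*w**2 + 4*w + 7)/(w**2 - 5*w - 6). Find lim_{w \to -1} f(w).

-10/7

At w = -1 both the top and bottom vanish — a removable singularity. Factoring out (w + 1) from each leaves (7 - 3*w)/(w - 6), which at w = -1 equals -10/7.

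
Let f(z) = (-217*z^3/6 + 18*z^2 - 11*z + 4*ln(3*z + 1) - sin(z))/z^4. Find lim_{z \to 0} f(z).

-81

Substitution gives 0/0 (the numerator vanishes to order 4).
Expand each term to order z^4: the coefficient of z^4 in 4·ln(1 + 3z) is -81 and in −sin(z) is 0.
Lower-order terms cancel with the polynomial part, so the numerator is (-81)·z^4 + o(z^4), and the limit is (-81)/(1) = -81.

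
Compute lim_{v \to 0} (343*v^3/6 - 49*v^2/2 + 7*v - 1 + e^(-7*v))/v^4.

Direct substitution gives 0/0.
Apply L'Hôpital: lim (343*v^2/2 - 49*v + 7 - 7*e^(-7*v))/(4*v^3), still 0/0.
Apply L'Hôpital: lim (343*v - 49 + 49*e^(-7*v))/(12*v^2), still 0/0.
Apply L'Hôpital: lim (343 - 343*e^(-7*v))/(24*v), still 0/0.
After 4 applications of L'Hôpital's rule the quotient is (2401*e^(-7*v))/(24); substituting v = 0 gives 2401/24.

2401/24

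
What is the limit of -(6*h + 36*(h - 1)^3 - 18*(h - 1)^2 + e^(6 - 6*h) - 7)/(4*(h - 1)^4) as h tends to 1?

-27/2

Direct substitution gives 0/0.
Apply L'Hôpital: lim (-36*h + 108*(h - 1)^2 - 6*e^(6 - 6*h) + 42)/(-16*(h - 1)^3), still 0/0.
Apply L'Hôpital: lim (216*h + 36*e^(6 - 6*h) - 252)/(-48*(h - 1)^2), still 0/0.
Apply L'Hôpital: lim (216 - 216*e^(6 - 6*h))/(96 - 96*h), still 0/0.
After 4 applications of L'Hôpital's rule the quotient is (1296*e^(6 - 6*h))/(-96); substituting h = 1 gives -27/2.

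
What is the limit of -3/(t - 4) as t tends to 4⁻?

As t → 4⁻, (t - 4) → 0⁻, so (t - 4)^1 → 0⁻ and -3/(t - 4)^1 → ∞.

∞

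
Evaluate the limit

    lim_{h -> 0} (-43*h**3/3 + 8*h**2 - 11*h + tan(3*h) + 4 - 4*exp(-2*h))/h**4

-8/3

Substitution gives 0/0 (the numerator vanishes to order 4).
Expand each term to order h^4: the coefficient of h^4 in tan(3h) is 0 and in -4·e^(-2h) is -8/3.
Lower-order terms cancel with the polynomial part, so the numerator is (-8/3)·h^4 + o(h^4), and the limit is (-8/3)/(1) = -8/3.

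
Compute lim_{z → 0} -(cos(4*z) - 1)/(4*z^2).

Direct substitution gives 0/0.
Apply L'Hôpital: lim (-4*sin(4*z))/(-8*z), still 0/0.
After 2 applications of L'Hôpital's rule the quotient is (-16*cos(4*z))/(-8); substituting z = 0 gives 2.

2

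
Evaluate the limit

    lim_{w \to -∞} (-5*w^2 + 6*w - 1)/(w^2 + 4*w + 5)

-5

Numerator and denominator both have degree 2.
Dividing every term by w^2, all lower-order terms vanish and the limit is the ratio of leading coefficients, -5/(1) = -5.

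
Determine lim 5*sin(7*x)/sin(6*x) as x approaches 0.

Substitution gives 0/0.
Divide numerator and denominator by x: sin(7x)/x → 7 and sin(6x)/x → 6, so the limit is 5·7/6 = 35/6.

35/6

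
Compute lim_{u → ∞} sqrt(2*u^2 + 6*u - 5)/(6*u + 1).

For large |u|, √(2*u^2 + 6*u - 5) ≈ √2·|u| and the denominator ≈ 6u.
Since u → +∞, |u| = u, giving √2/(6) = √(2)/6.

√(2)/6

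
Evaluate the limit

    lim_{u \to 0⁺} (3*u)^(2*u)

Base → 0⁺ and exponent → 0⁺: a 0^0 form.
Take logs: 2u·ln(3u). This is 0·(−∞); rewriting as ln(3u)/(1/(2u)) and applying L'Hôpital gives 0.
Hence the limit is e^0 = 1.

1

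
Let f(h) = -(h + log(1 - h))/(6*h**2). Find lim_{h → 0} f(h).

1/12

Direct substitution gives 0/0.
Apply L'Hôpital: lim (1 - 1/(1 - h))/(-12*h), still 0/0.
After 2 applications of L'Hôpital's rule the quotient is (-1/(1 - h)^2)/(-12); substituting h = 0 gives 1/12.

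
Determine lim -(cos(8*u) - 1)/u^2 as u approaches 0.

Direct substitution gives 0/0.
Apply L'Hôpital: lim (-8*sin(8*u))/(-2*u), still 0/0.
After 2 applications of L'Hôpital's rule the quotient is (-64*cos(8*u))/(-2); substituting u = 0 gives 32.

32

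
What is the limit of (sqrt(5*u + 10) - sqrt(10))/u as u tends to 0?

A 0/0 form; rationalise with √(10 + 5u) + √10. This collapses the numerator to 5u, leaving 5/(√(10 + 5u) + √10) → 5/(2√10) = √(10)/4.

√(10)/4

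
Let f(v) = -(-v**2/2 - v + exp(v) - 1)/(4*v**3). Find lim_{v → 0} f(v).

-1/24

Direct substitution gives 0/0.
Apply L'Hôpital: lim (-v + e^(v) - 1)/(-12*v^2), still 0/0.
Apply L'Hôpital: lim (e^(v) - 1)/(-24*v), still 0/0.
After 3 applications of L'Hôpital's rule the quotient is (e^(v))/(-24); substituting v = 0 gives -1/24.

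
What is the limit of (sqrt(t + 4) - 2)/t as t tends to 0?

Substitution gives 0/0. Multiply numerator and denominator by the conjugate √(4 + t) + √4.
The numerator becomes (4 + t) − 4 = t, so the expression simplifies to 1/(√(4 + t) + √4).
Letting t → 0 gives 1/(2√4) = 1/4.

1/4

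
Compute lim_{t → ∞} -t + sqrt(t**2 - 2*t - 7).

This has the form ∞ − ∞. Multiply and divide by the conjugate √(t^2 - 2*t - 7) + t.
That gives (-2t - 7) / (√(t^2 - 2*t - 7) + t).
Divide numerator and denominator by t: the limit is -2/(2·1) = -1.

-1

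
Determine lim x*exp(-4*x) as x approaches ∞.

0

Write as x^1/e^{4x}, an ∞/∞ form.
Exponential growth dominates any polynomial, so repeated L'Hôpital (or the standard result) gives 0.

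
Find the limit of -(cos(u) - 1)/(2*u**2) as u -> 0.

1/4

Direct substitution gives 0/0.
Apply L'Hôpital: lim (-sin(u))/(-4*u), still 0/0.
After 2 applications of L'Hôpital's rule the quotient is (-cos(u))/(-4); substituting u = 0 gives 1/4.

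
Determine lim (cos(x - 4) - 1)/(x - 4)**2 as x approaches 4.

Direct substitution gives 0/0.
Apply L'Hôpital: lim (-sin(x - 4))/(2*x - 8), still 0/0.
After 2 applications of L'Hôpital's rule the quotient is (-cos(x - 4))/(2); substituting x = 4 gives -1/2.

-1/2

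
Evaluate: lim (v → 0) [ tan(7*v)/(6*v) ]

7/6

Substitution gives 0/0.
Since tan(u)/u → 1 as u → 0, tan(7v)/(7v) → 1 and the limit is 7/6.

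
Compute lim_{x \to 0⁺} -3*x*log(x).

0

This is a 0·(−∞) form. Rewrite as -3·ln(x) / x^(−1) and apply L'Hôpital:
the derivative quotient is -3·(1/x) / (−1·x^(−2)) = (3/1)·x^1 → 0.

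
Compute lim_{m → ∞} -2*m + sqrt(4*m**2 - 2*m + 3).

An ∞ − ∞ form. Rationalising with the conjugate, the difference becomes (-2m + 3) / (√(4*m^2 - 2*m + 3) + 2m).
For large m the denominator behaves like 2·2m, so the quotient tends to -2/4 = -1/2.

-1/2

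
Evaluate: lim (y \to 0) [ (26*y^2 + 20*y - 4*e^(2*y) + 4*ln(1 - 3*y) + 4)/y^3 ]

Substitution gives 0/0 (the numerator vanishes to order 3).
Expand each term to order y^3: the coefficient of y^3 in 4·ln(1 - 3y) is -36 and in -4·e^(2y) is -16/3.
Lower-order terms cancel with the polynomial part, so the numerator is (-124/3)·y^3 + o(y^3), and the limit is (-124/3)/(1) = -124/3.

-124/3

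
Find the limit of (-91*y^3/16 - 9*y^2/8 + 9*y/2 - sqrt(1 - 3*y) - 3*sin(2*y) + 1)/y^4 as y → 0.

405/128

Substitution gives 0/0 (the numerator vanishes to order 4).
Expand each term to order y^4: the coefficient of y^4 in −√(1 - 3y) is 405/128 and in -3·sin(2y) is 0.
Lower-order terms cancel with the polynomial part, so the numerator is (405/128)·y^4 + o(y^4), and the limit is (405/128)/(1) = 405/128.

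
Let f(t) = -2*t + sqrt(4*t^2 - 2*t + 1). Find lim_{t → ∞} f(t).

An ∞ − ∞ form. Rationalising with the conjugate, the difference becomes (-2t + 1) / (√(4*t^2 - 2*t + 1) + 2t).
For large t the denominator behaves like 2·2t, so the quotient tends to -2/4 = -1/2.

-1/2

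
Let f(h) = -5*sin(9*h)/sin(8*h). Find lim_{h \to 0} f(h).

Substitution gives 0/0.
Divide numerator and denominator by h: sin(9h)/h → 9 and sin(8h)/h → 8, so the limit is -5·9/8 = -45/8.

-45/8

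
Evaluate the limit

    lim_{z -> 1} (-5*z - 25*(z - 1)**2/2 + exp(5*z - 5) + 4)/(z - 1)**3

125/6

Direct substitution gives 0/0.
Apply L'Hôpital: lim (-25*z + 5*e^(5*z - 5) + 20)/(3*(z - 1)^2), still 0/0.
Apply L'Hôpital: lim (25*e^(5*z - 5) - 25)/(6*z - 6), still 0/0.
After 3 applications of L'Hôpital's rule the quotient is (125*e^(5*z - 5))/(6); substituting z = 1 gives 125/6.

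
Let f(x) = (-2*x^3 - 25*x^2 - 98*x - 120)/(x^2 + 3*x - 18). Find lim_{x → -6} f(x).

14/9

Since x = -6 makes numerator and denominator zero, (x + 6) divides both.
Cancelling it gives (-2*x^2 - 13*x - 20)/(x - 3); now plug in x = -6 to get 14/9.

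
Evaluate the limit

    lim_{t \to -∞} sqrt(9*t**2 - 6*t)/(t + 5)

-3

For large |t|, √(9*t^2 - 6*t) ≈ √9·|t| and the denominator ≈ t.
Since t → −∞, |t| = −t, giving −√9/(1) = -3.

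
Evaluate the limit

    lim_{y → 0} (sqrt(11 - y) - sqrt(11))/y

-√(11)/22

Substitution gives 0/0. Multiply numerator and denominator by the conjugate √(11 - y) + √11.
The numerator becomes (11 - y) − 11 = -y, so the expression simplifies to -1/(√(11 - y) + √11).
Letting y → 0 gives -1/(2√11) = -√(11)/22.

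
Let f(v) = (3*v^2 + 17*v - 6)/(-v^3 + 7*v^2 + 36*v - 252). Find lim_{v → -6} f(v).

Since v = -6 makes numerator and denominator zero, (v + 6) divides both.
Cancelling it gives (3*v - 1)/(-v^2 + 13*v - 42); now plug in v = -6 to get 19/156.

19/156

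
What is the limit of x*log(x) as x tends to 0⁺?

0

This is a 0·(−∞) form. Rewrite as 1·ln(x) / x^(−1) and apply L'Hôpital:
the derivative quotient is 1·(1/x) / (−1·x^(−2)) = (-1/1)·x^1 → 0.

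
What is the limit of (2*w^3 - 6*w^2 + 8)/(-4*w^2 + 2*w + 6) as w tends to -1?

At w = -1 both the top and bottom vanish — a removable singularity. Factoring out (w + 1) from each leaves (2*w^2 - 8*w + 8)/(6 - 4*w), which at w = -1 equals 9/5.

9/5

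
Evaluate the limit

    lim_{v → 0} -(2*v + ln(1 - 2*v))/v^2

2

Direct substitution gives 0/0.
Apply L'Hôpital: lim (2 - 2/(1 - 2*v))/(-2*v), still 0/0.
After 2 applications of L'Hôpital's rule the quotient is (-4/(1 - 2*v)^2)/(-2); substituting v = 0 gives 2.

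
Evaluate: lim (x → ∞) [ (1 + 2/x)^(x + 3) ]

The base → 1 and the exponent → ∞: a 1^∞ form.
Take logarithms: (x + 3)·ln(1 + 2/x). Since ln(1+u) ~ u for small u, this behaves like (x)·(2/x) → 2.
So the limit is e^(2).

e^(2)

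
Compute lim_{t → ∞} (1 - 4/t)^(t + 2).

Let L be the limit and take ln: ln L = lim (t + 2)·ln(1 - 4/t) = lim (t + 2)·(-4/t + O(1/t²)) = -4.
Hence L = e^(-4).

e^(-4)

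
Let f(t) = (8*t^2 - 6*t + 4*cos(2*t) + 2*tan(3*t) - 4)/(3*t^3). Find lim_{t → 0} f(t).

6

Substitution gives 0/0; apply L'Hôpital's rule 3 times.
After differentiating numerator and denominator 3 times the quotient is (32*sin(2*t) + 324*tan(3*t)^4 + 432*tan(3*t)^2 + 108)/(18); at t = 0 this is 6.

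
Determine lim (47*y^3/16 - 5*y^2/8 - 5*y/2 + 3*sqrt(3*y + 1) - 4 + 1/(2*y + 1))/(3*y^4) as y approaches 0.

Substitution gives 0/0; apply L'Hôpital's rule 4 times.
After differentiating numerator and denominator 4 times the quotient is (-3645/(16*(3*y + 1)^(7/2)) + 384/(2*y + 1)^5)/(72); at y = 0 this is 833/384.

833/384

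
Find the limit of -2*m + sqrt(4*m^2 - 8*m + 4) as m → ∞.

This has the form ∞ − ∞. Multiply and divide by the conjugate √(4*m^2 - 8*m + 4) + 2m.
That gives (-8m + 4) / (√(4*m^2 - 8*m + 4) + 2m).
Divide numerator and denominator by m: the limit is -8/(2·2) = -2.

-2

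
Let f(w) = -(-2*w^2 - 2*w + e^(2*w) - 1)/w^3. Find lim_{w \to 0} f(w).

-4/3

Direct substitution gives 0/0.
Apply L'Hôpital: lim (-4*w + 2*e^(2*w) - 2)/(-3*w^2), still 0/0.
Apply L'Hôpital: lim (4*e^(2*w) - 4)/(-6*w), still 0/0.
After 3 applications of L'Hôpital's rule the quotient is (8*e^(2*w))/(-6); substituting w = 0 gives -4/3.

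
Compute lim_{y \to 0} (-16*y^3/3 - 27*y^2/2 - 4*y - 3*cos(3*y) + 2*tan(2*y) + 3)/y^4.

-81/8

Substitution gives 0/0; apply L'Hôpital's rule 4 times.
After differentiating numerator and denominator 4 times the quotient is (-243*cos(3*y) + 768*tan(2*y)^5 + 1280*tan(2*y)^3 + 512*tan(2*y))/(24); at y = 0 this is -81/8.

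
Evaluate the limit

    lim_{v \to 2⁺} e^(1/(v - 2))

∞

As v → 2⁺, 1/(v - 2) → +∞, so e^(1/(v - 2)) → ∞.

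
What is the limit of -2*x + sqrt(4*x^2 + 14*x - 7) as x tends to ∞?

7/2

This has the form ∞ − ∞. Multiply and divide by the conjugate √(4*x^2 + 14*x - 7) + 2x.
That gives (14x - 7) / (√(4*x^2 + 14*x - 7) + 2x).
Divide numerator and denominator by x: the limit is 14/(2·2) = 7/2.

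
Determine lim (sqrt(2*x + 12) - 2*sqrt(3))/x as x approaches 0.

Substitution gives 0/0. Multiply numerator and denominator by the conjugate √(12 + 2x) + √12.
The numerator becomes (12 + 2x) − 12 = 2x, so the expression simplifies to 2/(√(12 + 2x) + √12).
Letting x → 0 gives 2/(2√12) = √(3)/6.

√(3)/6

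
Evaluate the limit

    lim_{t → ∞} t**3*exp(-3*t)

0

Write as t^3/e^{3t}, an ∞/∞ form.
Exponential growth dominates any polynomial, so repeated L'Hôpital (or the standard result) gives 0.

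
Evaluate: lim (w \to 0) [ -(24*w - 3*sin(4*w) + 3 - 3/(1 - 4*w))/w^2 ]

Substitution gives 0/0 (the numerator vanishes to order 2).
Expand each term to order w^2: the coefficient of w^2 in -3·sin(4w) is 0 and in -3·1/(1 - 4w) is -48.
Lower-order terms cancel with the polynomial part, so the numerator is (-48)·w^2 + o(w^2), and the limit is (-48)/(-1) = 48.

48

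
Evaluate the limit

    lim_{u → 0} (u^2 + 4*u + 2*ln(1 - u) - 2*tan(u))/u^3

-4/3

Substitution gives 0/0; apply L'Hôpital's rule 3 times.
After differentiating numerator and denominator 3 times the quotient is (8/cos(u)^2 - 12/cos(u)^4 + 4/(u - 1)^3)/(6); at u = 0 this is -4/3.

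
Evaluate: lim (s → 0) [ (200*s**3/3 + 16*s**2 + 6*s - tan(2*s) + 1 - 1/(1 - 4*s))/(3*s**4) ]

Substitution gives 0/0 (the numerator vanishes to order 4).
Expand each term to order s^4: the coefficient of s^4 in −1/(1 - 4s) is -256 and in −tan(2s) is 0.
Lower-order terms cancel with the polynomial part, so the numerator is (-256)·s^4 + o(s^4), and the limit is (-256)/(3) = -256/3.

-256/3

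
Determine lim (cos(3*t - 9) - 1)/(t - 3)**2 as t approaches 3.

-9/2

Direct substitution gives 0/0.
Apply L'Hôpital: lim (-3*sin(3*t - 9))/(2*t - 6), still 0/0.
After 2 applications of L'Hôpital's rule the quotient is (-9*cos(3*t - 9))/(2); substituting t = 3 gives -9/2.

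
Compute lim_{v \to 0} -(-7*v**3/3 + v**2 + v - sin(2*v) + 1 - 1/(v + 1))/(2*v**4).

Substitution gives 0/0 (the numerator vanishes to order 4).
Expand each term to order v^4: the coefficient of v^4 in −sin(2v) is 0 and in −1/(1 + v) is -1.
Lower-order terms cancel with the polynomial part, so the numerator is (-1)·v^4 + o(v^4), and the limit is (-1)/(-2) = 1/2.

1/2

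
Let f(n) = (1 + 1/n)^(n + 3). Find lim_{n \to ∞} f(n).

e

Let L be the limit and take ln: ln L = lim (n + 3)·ln(1 + 1/n) = lim (n + 3)·(1/n + O(1/n²)) = 1.
Hence L = e^(1).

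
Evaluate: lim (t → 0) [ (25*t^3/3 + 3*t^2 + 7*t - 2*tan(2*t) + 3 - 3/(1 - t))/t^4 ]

-3

Substitution gives 0/0 (the numerator vanishes to order 4).
Expand each term to order t^4: the coefficient of t^4 in -2·tan(2t) is 0 and in -3·1/(1 - t) is -3.
Lower-order terms cancel with the polynomial part, so the numerator is (-3)·t^4 + o(t^4), and the limit is (-3)/(1) = -3.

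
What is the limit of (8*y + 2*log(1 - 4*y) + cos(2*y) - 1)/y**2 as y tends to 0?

-18

Substitution gives 0/0 (the numerator vanishes to order 2).
Expand each term to order y^2: the coefficient of y^2 in 2·ln(1 - 4y) is -16 and in cos(2y) is -2.
Lower-order terms cancel with the polynomial part, so the numerator is (-18)·y^2 + o(y^2), and the limit is (-18)/(1) = -18.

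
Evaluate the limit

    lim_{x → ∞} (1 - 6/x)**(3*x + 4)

e^(-18)

Write it as [(1 - 6/x)^x]^(3) · (1 - 6/x)^(4). The bracketed term tends to e^(-6) and the second factor to 1, so the limit is e^(-18).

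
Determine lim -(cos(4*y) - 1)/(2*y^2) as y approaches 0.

Direct substitution gives 0/0.
Apply L'Hôpital: lim (-4*sin(4*y))/(-4*y), still 0/0.
After 2 applications of L'Hôpital's rule the quotient is (-16*cos(4*y))/(-4); substituting y = 0 gives 4.

4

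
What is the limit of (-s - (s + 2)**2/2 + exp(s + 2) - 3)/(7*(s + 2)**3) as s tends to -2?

1/42

Direct substitution gives 0/0.
Apply L'Hôpital: lim (-s + e^(s + 2) - 3)/(21*(s + 2)^2), still 0/0.
Apply L'Hôpital: lim (e^(s + 2) - 1)/(42*s + 84), still 0/0.
After 3 applications of L'Hôpital's rule the quotient is (e^(s + 2))/(42); substituting s = -2 gives 1/42.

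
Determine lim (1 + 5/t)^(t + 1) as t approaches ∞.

Let L be the limit and take ln: ln L = lim (t + 1)·ln(1 + 5/t) = lim (t + 1)·(5/t + O(1/t²)) = 5.
Hence L = e^(5).

e^(5)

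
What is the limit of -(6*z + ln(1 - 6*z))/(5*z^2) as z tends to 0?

Direct substitution gives 0/0.
Apply L'Hôpital: lim (6 - 6/(1 - 6*z))/(-10*z), still 0/0.
After 2 applications of L'Hôpital's rule the quotient is (-36/(1 - 6*z)^2)/(-10); substituting z = 0 gives 18/5.

18/5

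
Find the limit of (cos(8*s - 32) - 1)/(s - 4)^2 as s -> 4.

-32

Direct substitution gives 0/0.
Apply L'Hôpital: lim (-8*sin(8*s - 32))/(2*s - 8), still 0/0.
After 2 applications of L'Hôpital's rule the quotient is (-64*cos(8*s - 32))/(2); substituting s = 4 gives -32.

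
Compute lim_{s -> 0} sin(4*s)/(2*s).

2

Substitution gives 0/0.
Write it as (4/2)·sin(4s)/(4s); since sin(u)/u → 1, the limit is 2.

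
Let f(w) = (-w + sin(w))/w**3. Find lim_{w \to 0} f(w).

Direct substitution gives 0/0.
Apply L'Hôpital: lim (cos(w) - 1)/(3*w^2), still 0/0.
Apply L'Hôpital: lim (-sin(w))/(6*w), still 0/0.
After 3 applications of L'Hôpital's rule the quotient is (-cos(w))/(6); substituting w = 0 gives -1/6.

-1/6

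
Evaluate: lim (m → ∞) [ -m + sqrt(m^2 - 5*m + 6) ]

-5/2

An ∞ − ∞ form. Rationalising with the conjugate, the difference becomes (-5m + 6) / (√(m^2 - 5*m + 6) + m).
For large m the denominator behaves like 2·m, so the quotient tends to -5/2 = -5/2.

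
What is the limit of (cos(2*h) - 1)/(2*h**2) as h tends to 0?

-1

Direct substitution gives 0/0.
Apply L'Hôpital: lim (-2*sin(2*h))/(4*h), still 0/0.
After 2 applications of L'Hôpital's rule the quotient is (-4*cos(2*h))/(4); substituting h = 0 gives -1.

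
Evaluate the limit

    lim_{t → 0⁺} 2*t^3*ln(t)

This is a 0·(−∞) form. Rewrite as 2·ln(t) / t^(−3) and apply L'Hôpital:
the derivative quotient is 2·(1/t) / (−3·t^(−4)) = (-2/3)·t^3 → 0.

0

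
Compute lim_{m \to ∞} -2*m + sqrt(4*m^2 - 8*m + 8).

An ∞ − ∞ form. Rationalising with the conjugate, the difference becomes (-8m + 8) / (√(4*m^2 - 8*m + 8) + 2m).
For large m the denominator behaves like 2·2m, so the quotient tends to -8/4 = -2.

-2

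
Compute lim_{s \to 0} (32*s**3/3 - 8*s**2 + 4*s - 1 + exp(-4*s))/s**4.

32/3

Direct substitution gives 0/0.
Apply L'Hôpital: lim (32*s^2 - 16*s + 4 - 4*e^(-4*s))/(4*s^3), still 0/0.
Apply L'Hôpital: lim (64*s - 16 + 16*e^(-4*s))/(12*s^2), still 0/0.
Apply L'Hôpital: lim (64 - 64*e^(-4*s))/(24*s), still 0/0.
After 4 applications of L'Hôpital's rule the quotient is (256*e^(-4*s))/(24); substituting s = 0 gives 32/3.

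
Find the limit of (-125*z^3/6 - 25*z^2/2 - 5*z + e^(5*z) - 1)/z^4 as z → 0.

Direct substitution gives 0/0.
Apply L'Hôpital: lim (-125*z^2/2 - 25*z + 5*e^(5*z) - 5)/(4*z^3), still 0/0.
Apply L'Hôpital: lim (-125*z + 25*e^(5*z) - 25)/(12*z^2), still 0/0.
Apply L'Hôpital: lim (125*e^(5*z) - 125)/(24*z), still 0/0.
After 4 applications of L'Hôpital's rule the quotient is (625*e^(5*z))/(24); substituting z = 0 gives 625/24.

625/24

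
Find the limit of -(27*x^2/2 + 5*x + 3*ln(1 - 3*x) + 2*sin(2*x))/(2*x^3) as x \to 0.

Substitution gives 0/0 (the numerator vanishes to order 3).
Expand each term to order x^3: the coefficient of x^3 in 2·sin(2x) is -8/3 and in 3·ln(1 - 3x) is -27.
Lower-order terms cancel with the polynomial part, so the numerator is (-89/3)·x^3 + o(x^3), and the limit is (-89/3)/(-2) = 89/6.

89/6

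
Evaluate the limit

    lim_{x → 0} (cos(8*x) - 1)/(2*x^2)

-16

Direct substitution gives 0/0.
Apply L'Hôpital: lim (-8*sin(8*x))/(4*x), still 0/0.
After 2 applications of L'Hôpital's rule the quotient is (-64*cos(8*x))/(4); substituting x = 0 gives -16.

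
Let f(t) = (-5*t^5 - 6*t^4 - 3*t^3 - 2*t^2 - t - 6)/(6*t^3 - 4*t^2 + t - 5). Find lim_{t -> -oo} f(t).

-∞

The numerator has higher degree (5 > 3); the quotient behaves like (-5/(6))·t^2 for large |t|.
As t → −∞ this diverges to -∞.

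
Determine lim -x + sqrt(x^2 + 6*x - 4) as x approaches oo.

3

An ∞ − ∞ form. Rationalising with the conjugate, the difference becomes (6x - 4) / (√(x^2 + 6*x - 4) + x).
For large x the denominator behaves like 2·x, so the quotient tends to 6/2 = 3.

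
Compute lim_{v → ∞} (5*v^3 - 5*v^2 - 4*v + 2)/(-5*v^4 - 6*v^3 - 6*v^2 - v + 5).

The denominator has degree 4 and the numerator degree 3. Dividing numerator and denominator by v^4 sends every term to 0 except the leading denominator term, so the limit is 0.

0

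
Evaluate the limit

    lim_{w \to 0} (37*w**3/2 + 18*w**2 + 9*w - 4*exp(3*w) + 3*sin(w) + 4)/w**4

Substitution gives 0/0 (the numerator vanishes to order 4).
Expand each term to order w^4: the coefficient of w^4 in -4·e^(3w) is -27/2 and in 3·sin(w) is 0.
Lower-order terms cancel with the polynomial part, so the numerator is (-27/2)·w^4 + o(w^4), and the limit is (-27/2)/(1) = -27/2.

-27/2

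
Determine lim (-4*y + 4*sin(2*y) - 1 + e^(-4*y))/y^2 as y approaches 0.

8

Substitution gives 0/0; apply L'Hôpital's rule 2 times.
After differentiating numerator and denominator 2 times the quotient is (-16*sin(2*y) + 16*e^(-4*y))/(2); at y = 0 this is 8.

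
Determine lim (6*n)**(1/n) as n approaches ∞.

Base → ∞ and exponent → 0: an ∞^0 form.
Take logs: (1/n)·ln(6·n^1) = (ln 6 + 1·ln n)/n → 0.
So the limit is e^0 = 1.

1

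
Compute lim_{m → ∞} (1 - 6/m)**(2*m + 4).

e^(-12)

Write it as [(1 - 6/m)^m]^(2) · (1 - 6/m)^(4). The bracketed term tends to e^(-6) and the second factor to 1, so the limit is e^(-12).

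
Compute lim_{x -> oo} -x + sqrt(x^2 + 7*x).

7/2

This has the form ∞ − ∞. Multiply and divide by the conjugate √(x^2 + 7*x) + x.
That gives (7x) / (√(x^2 + 7*x) + x).
Divide numerator and denominator by x: the limit is 7/(2·1) = 7/2.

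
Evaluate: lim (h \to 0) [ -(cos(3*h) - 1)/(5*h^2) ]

9/10

Direct substitution gives 0/0.
Apply L'Hôpital: lim (-3*sin(3*h))/(-10*h), still 0/0.
After 2 applications of L'Hôpital's rule the quotient is (-9*cos(3*h))/(-10); substituting h = 0 gives 9/10.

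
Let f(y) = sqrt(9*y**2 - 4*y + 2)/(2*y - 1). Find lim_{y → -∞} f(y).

-3/2

For large |y|, √(9*y^2 - 4*y + 2) ≈ √9·|y| and the denominator ≈ 2y.
Since y → −∞, |y| = −y, giving −√9/(2) = -3/2.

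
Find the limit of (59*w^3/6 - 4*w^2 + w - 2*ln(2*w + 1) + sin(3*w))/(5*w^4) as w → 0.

Substitution gives 0/0 (the numerator vanishes to order 4).
Expand each term to order w^4: the coefficient of w^4 in sin(3w) is 0 and in -2·ln(1 + 2w) is 8.
Lower-order terms cancel with the polynomial part, so the numerator is (8)·w^4 + o(w^4), and the limit is (8)/(5) = 8/5.

8/5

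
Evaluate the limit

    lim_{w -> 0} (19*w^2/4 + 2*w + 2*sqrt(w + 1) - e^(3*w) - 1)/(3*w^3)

Substitution gives 0/0 (the numerator vanishes to order 3).
Expand each term to order w^3: the coefficient of w^3 in 2·√(1 + w) is 1/8 and in −e^(3w) is -9/2.
Lower-order terms cancel with the polynomial part, so the numerator is (-35/8)·w^3 + o(w^3), and the limit is (-35/8)/(3) = -35/24.

-35/24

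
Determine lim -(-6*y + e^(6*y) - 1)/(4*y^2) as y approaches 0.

-9/2

Direct substitution gives 0/0.
Apply L'Hôpital: lim (6*e^(6*y) - 6)/(-8*y), still 0/0.
After 2 applications of L'Hôpital's rule the quotient is (36*e^(6*y))/(-8); substituting y = 0 gives -9/2.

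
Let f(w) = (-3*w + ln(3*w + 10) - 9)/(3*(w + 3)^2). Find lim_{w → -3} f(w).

-3/2

Direct substitution gives 0/0.
Apply L'Hôpital: lim (-3 + 3/(3*w + 10))/(6*w + 18), still 0/0.
After 2 applications of L'Hôpital's rule the quotient is (-9/(3*w + 10)^2)/(6); substituting w = -3 gives -3/2.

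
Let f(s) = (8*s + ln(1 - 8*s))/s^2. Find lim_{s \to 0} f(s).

Direct substitution gives 0/0.
Apply L'Hôpital: lim (8 - 8/(1 - 8*s))/(2*s), still 0/0.
After 2 applications of L'Hôpital's rule the quotient is (-64/(1 - 8*s)^2)/(2); substituting s = 0 gives -32.

-32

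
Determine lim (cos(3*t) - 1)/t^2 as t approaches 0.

-9/2

Direct substitution gives 0/0.
Apply L'Hôpital: lim (-3*sin(3*t))/(2*t), still 0/0.
After 2 applications of L'Hôpital's rule the quotient is (-9*cos(3*t))/(2); substituting t = 0 gives -9/2.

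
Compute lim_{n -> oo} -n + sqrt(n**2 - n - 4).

-1/2

An ∞ − ∞ form. Rationalising with the conjugate, the difference becomes (-n - 4) / (√(n^2 - n - 4) + n).
For large n the denominator behaves like 2·n, so the quotient tends to -1/2 = -1/2.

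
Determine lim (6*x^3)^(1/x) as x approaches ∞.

1

Base → ∞ and exponent → 0: an ∞^0 form.
Take logs: (1/x)·ln(6·x^3) = (ln 6 + 3·ln x)/x → 0.
So the limit is e^0 = 1.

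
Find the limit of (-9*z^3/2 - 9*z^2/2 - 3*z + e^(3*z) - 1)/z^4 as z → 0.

Direct substitution gives 0/0.
Apply L'Hôpital: lim (-27*z^2/2 - 9*z + 3*e^(3*z) - 3)/(4*z^3), still 0/0.
Apply L'Hôpital: lim (-27*z + 9*e^(3*z) - 9)/(12*z^2), still 0/0.
Apply L'Hôpital: lim (27*e^(3*z) - 27)/(24*z), still 0/0.
After 4 applications of L'Hôpital's rule the quotient is (81*e^(3*z))/(24); substituting z = 0 gives 27/8.

27/8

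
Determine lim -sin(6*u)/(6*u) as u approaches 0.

-1

Substitution gives 0/0.
Write it as (6/(-6))·sin(6u)/(6u); since sin(θ)/θ → 1, the limit is -1.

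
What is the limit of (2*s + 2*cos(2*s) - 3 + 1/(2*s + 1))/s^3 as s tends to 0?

Substitution gives 0/0 (the numerator vanishes to order 3).
Expand each term to order s^3: the coefficient of s^3 in 1/(1 + 2s) is -8 and in 2·cos(2s) is 0.
Lower-order terms cancel with the polynomial part, so the numerator is (-8)·s^3 + o(s^3), and the limit is (-8)/(1) = -8.

-8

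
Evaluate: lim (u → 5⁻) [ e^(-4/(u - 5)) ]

As u → 5⁻, -4/(u - 5) → +∞, so e^(-4/(u - 5)) → ∞.

∞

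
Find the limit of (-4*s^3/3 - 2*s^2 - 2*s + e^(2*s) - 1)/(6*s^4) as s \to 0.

Direct substitution gives 0/0.
Apply L'Hôpital: lim (-4*s^2 - 4*s + 2*e^(2*s) - 2)/(24*s^3), still 0/0.
Apply L'Hôpital: lim (-8*s + 4*e^(2*s) - 4)/(72*s^2), still 0/0.
Apply L'Hôpital: lim (8*e^(2*s) - 8)/(144*s), still 0/0.
After 4 applications of L'Hôpital's rule the quotient is (16*e^(2*s))/(144); substituting s = 0 gives 1/9.

1/9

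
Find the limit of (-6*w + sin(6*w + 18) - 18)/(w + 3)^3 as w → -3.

Direct substitution gives 0/0.
Apply L'Hôpital: lim (6*cos(6*w + 18) - 6)/(3*(w + 3)^2), still 0/0.
Apply L'Hôpital: lim (-36*sin(6*w + 18))/(6*w + 18), still 0/0.
After 3 applications of L'Hôpital's rule the quotient is (-216*cos(6*w + 18))/(6); substituting w = -3 gives -36.

-36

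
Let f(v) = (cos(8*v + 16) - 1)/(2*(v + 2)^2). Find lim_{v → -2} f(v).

-16

Direct substitution gives 0/0.
Apply L'Hôpital: lim (-8*sin(8*v + 16))/(4*v + 8), still 0/0.
After 2 applications of L'Hôpital's rule the quotient is (-64*cos(8*v + 16))/(4); substituting v = -2 gives -16.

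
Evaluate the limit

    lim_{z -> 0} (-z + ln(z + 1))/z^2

-1/2

Direct substitution gives 0/0.
Apply L'Hôpital: lim (-1 + 1/(z + 1))/(2*z), still 0/0.
After 2 applications of L'Hôpital's rule the quotient is (-1/(z + 1)^2)/(2); substituting z = 0 gives -1/2.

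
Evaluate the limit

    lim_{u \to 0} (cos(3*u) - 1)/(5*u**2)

-9/10

Direct substitution gives 0/0.
Apply L'Hôpital: lim (-3*sin(3*u))/(10*u), still 0/0.
After 2 applications of L'Hôpital's rule the quotient is (-9*cos(3*u))/(10); substituting u = 0 gives -9/10.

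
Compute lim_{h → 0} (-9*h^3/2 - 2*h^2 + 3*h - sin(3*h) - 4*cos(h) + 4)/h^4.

-1/6

Substitution gives 0/0; apply L'Hôpital's rule 4 times.
After differentiating numerator and denominator 4 times the quotient is (-81*sin(3*h) - 4*cos(h))/(24); at h = 0 this is -1/6.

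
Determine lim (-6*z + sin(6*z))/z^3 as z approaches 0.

-36

Direct substitution gives 0/0.
Apply L'Hôpital: lim (6*cos(6*z) - 6)/(3*z^2), still 0/0.
Apply L'Hôpital: lim (-36*sin(6*z))/(6*z), still 0/0.
After 3 applications of L'Hôpital's rule the quotient is (-216*cos(6*z))/(6); substituting z = 0 gives -36.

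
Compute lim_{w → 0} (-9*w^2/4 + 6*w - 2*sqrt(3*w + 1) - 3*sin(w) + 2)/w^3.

-23/8

Substitution gives 0/0; apply L'Hôpital's rule 3 times.
After differentiating numerator and denominator 3 times the quotient is (3*cos(w) - 81/(4*(3*w + 1)^(5/2)))/(6); at w = 0 this is -23/8.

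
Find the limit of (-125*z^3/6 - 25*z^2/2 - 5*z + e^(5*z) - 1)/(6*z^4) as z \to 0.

625/144

Direct substitution gives 0/0.
Apply L'Hôpital: lim (-125*z^2/2 - 25*z + 5*e^(5*z) - 5)/(24*z^3), still 0/0.
Apply L'Hôpital: lim (-125*z + 25*e^(5*z) - 25)/(72*z^2), still 0/0.
Apply L'Hôpital: lim (125*e^(5*z) - 125)/(144*z), still 0/0.
After 4 applications of L'Hôpital's rule the quotient is (625*e^(5*z))/(144); substituting z = 0 gives 625/144.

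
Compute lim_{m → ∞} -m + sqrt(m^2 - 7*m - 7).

This has the form ∞ − ∞. Multiply and divide by the conjugate √(m^2 - 7*m - 7) + m.
That gives (-7m - 7) / (√(m^2 - 7*m - 7) + m).
Divide numerator and denominator by m: the limit is -7/(2·1) = -7/2.

-7/2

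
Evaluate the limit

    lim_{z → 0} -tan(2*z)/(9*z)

Substitution gives 0/0.
Since tan(u)/u → 1 as u → 0, tan(2z)/(2z) → 1 and the limit is 2/(-9) = -2/9.

-2/9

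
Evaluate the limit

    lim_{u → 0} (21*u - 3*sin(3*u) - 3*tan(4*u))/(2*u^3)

-101/4

Substitution gives 0/0; apply L'Hôpital's rule 3 times.
After differentiating numerator and denominator 3 times the quotient is (81*cos(3*u) - 1152*tan(4*u)^4 - 1536*tan(4*u)^2 - 384)/(12); at u = 0 this is -101/4.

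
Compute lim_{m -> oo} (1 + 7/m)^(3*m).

e^(21)

The base → 1 and the exponent → ∞: a 1^∞ form.
Take logarithms: (3m)·ln(1 + 7/m). Since ln(1+u) ~ u for small u, this behaves like (3m)·(7/m) → 21.
So the limit is e^(21).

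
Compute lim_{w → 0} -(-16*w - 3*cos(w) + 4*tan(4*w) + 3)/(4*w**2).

Substitution gives 0/0 (the numerator vanishes to order 2).
Expand each term to order w^2: the coefficient of w^2 in -3·cos(w) is 3/2 and in 4·tan(4w) is 0.
Lower-order terms cancel with the polynomial part, so the numerator is (3/2)·w^2 + o(w^2), and the limit is (3/2)/(-4) = -3/8.

-3/8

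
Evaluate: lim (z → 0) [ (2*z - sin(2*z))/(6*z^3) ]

2/9

Direct substitution gives 0/0.
Apply L'Hôpital: lim (2 - 2*cos(2*z))/(18*z^2), still 0/0.
Apply L'Hôpital: lim (4*sin(2*z))/(36*z), still 0/0.
After 3 applications of L'Hôpital's rule the quotient is (8*cos(2*z))/(36); substituting z = 0 gives 2/9.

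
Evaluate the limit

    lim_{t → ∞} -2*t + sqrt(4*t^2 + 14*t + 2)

This has the form ∞ − ∞. Multiply and divide by the conjugate √(4*t^2 + 14*t + 2) + 2t.
That gives (14t + 2) / (√(4*t^2 + 14*t + 2) + 2t).
Divide numerator and denominator by t: the limit is 14/(2·2) = 7/2.

7/2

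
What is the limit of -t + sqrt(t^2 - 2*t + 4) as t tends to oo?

-1

This has the form ∞ − ∞. Multiply and divide by the conjugate √(t^2 - 2*t + 4) + t.
That gives (-2t + 4) / (√(t^2 - 2*t + 4) + t).
Divide numerator and denominator by t: the limit is -2/(2·1) = -1.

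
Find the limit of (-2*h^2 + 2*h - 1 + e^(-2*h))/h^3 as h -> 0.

Direct substitution gives 0/0.
Apply L'Hôpital: lim (-4*h + 2 - 2*e^(-2*h))/(3*h^2), still 0/0.
Apply L'Hôpital: lim (-4 + 4*e^(-2*h))/(6*h), still 0/0.
After 3 applications of L'Hôpital's rule the quotient is (-8*e^(-2*h))/(6); substituting h = 0 gives -4/3.

-4/3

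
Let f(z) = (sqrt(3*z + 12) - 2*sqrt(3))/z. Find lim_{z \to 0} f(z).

Substitution gives 0/0. Multiply numerator and denominator by the conjugate √(12 + 3z) + √12.
The numerator becomes (12 + 3z) − 12 = 3z, so the expression simplifies to 3/(√(12 + 3z) + √12).
Letting z → 0 gives 3/(2√12) = √(3)/4.

√(3)/4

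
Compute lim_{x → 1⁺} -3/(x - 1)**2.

-∞

As x → 1⁺, (x - 1) → 0⁺, so (x - 1)^2 → 0⁺ and -3/(x - 1)^2 → -∞.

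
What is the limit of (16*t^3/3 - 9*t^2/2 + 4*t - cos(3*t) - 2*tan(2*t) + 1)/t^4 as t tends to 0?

-27/8

Substitution gives 0/0; apply L'Hôpital's rule 4 times.
After differentiating numerator and denominator 4 times the quotient is (-81*cos(3*t) - 768*tan(2*t)^5 - 1280*tan(2*t)^3 - 512*tan(2*t))/(24); at t = 0 this is -27/8.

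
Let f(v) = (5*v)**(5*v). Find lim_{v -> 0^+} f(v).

1

Base → 0⁺ and exponent → 0⁺: a 0^0 form.
Take logs: 5v·ln(5v). This is 0·(−∞); rewriting as ln(5v)/(1/(5v)) and applying L'Hôpital gives 0.
Hence the limit is e^0 = 1.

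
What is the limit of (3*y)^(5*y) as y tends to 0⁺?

1

Base → 0⁺ and exponent → 0⁺: a 0^0 form.
Take logs: 5y·ln(3y). This is 0·(−∞); rewriting as ln(3y)/(1/(5y)) and applying L'Hôpital gives 0.
Hence the limit is e^0 = 1.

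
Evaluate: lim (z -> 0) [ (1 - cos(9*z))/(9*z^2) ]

Substitution gives 0/0.
Use (1 − cos u)/u² → 1/2 with u = 9z: the limit is 9²/(2·9) = 9/2.

9/2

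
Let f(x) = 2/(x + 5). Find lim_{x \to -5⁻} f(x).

-∞

As x → -5⁻, (x + 5) → 0⁻, so (x + 5)^1 → 0⁻ and 2/(x + 5)^1 → -∞.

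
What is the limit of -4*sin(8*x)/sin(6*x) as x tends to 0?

Substitution gives 0/0.
Divide numerator and denominator by x: sin(8x)/x → 8 and sin(6x)/x → 6, so the limit is -4·8/6 = -16/3.

-16/3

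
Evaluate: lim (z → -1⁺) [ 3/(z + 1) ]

As z → -1⁺, (z + 1) → 0⁺, so (z + 1)^1 → 0⁺ and 3/(z + 1)^1 → ∞.

∞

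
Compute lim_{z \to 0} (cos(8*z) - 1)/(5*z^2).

Direct substitution gives 0/0.
Apply L'Hôpital: lim (-8*sin(8*z))/(10*z), still 0/0.
After 2 applications of L'Hôpital's rule the quotient is (-64*cos(8*z))/(10); substituting z = 0 gives -32/5.

-32/5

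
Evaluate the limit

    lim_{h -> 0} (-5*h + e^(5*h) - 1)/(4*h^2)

Direct substitution gives 0/0.
Apply L'Hôpital: lim (5*e^(5*h) - 5)/(8*h), still 0/0.
After 2 applications of L'Hôpital's rule the quotient is (25*e^(5*h))/(8); substituting h = 0 gives 25/8.

25/8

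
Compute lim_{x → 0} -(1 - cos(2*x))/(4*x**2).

-1/2

Substitution gives 0/0.
Use (1 − cos u)/u² → 1/2 with u = 2x: the limit is 2²/(2·(-4)) = -1/2.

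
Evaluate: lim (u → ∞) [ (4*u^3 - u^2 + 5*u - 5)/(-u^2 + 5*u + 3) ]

The numerator has higher degree (3 > 2); the quotient behaves like (4/(-1))·u^1 for large |u|.
As u → +∞ this diverges to -∞.

-∞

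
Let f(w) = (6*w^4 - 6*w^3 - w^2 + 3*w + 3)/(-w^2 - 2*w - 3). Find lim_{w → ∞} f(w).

-∞

The numerator has higher degree (4 > 2); the quotient behaves like (6/(-1))·w^2 for large |w|.
As w → +∞ this diverges to -∞.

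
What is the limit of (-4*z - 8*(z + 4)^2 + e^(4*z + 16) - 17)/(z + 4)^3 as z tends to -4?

Direct substitution gives 0/0.
Apply L'Hôpital: lim (-16*z + 4*e^(4*z + 16) - 68)/(3*(z + 4)^2), still 0/0.
Apply L'Hôpital: lim (16*e^(4*z + 16) - 16)/(6*z + 24), still 0/0.
After 3 applications of L'Hôpital's rule the quotient is (64*e^(4*z + 16))/(6); substituting z = -4 gives 32/3.

32/3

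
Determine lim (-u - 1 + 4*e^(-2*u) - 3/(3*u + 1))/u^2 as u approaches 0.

-19

Substitution gives 0/0; apply L'Hôpital's rule 2 times.
After differentiating numerator and denominator 2 times the quotient is (16*e^(-2*u) - 54/(3*u + 1)^3)/(2); at u = 0 this is -19.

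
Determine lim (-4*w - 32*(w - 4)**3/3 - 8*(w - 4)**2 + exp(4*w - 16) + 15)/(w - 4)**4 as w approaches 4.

Direct substitution gives 0/0.
Apply L'Hôpital: lim (-16*w - 32*(w - 4)^2 + 4*e^(4*w - 16) + 60)/(4*(w - 4)^3), still 0/0.
Apply L'Hôpital: lim (-64*w + 16*e^(4*w - 16) + 240)/(12*(w - 4)^2), still 0/0.
Apply L'Hôpital: lim (64*e^(4*w - 16) - 64)/(24*w - 96), still 0/0.
After 4 applications of L'Hôpital's rule the quotient is (256*e^(4*w - 16))/(24); substituting w = 4 gives 32/3.

32/3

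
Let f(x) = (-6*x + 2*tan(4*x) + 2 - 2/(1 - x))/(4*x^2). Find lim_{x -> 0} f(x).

-1/2

Substitution gives 0/0 (the numerator vanishes to order 2).
Expand each term to order x^2: the coefficient of x^2 in 2·tan(4x) is 0 and in -2·1/(1 - x) is -2.
Lower-order terms cancel with the polynomial part, so the numerator is (-2)·x^2 + o(x^2), and the limit is (-2)/(4) = -1/2.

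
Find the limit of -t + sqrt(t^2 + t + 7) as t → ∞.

1/2

This has the form ∞ − ∞. Multiply and divide by the conjugate √(t^2 + t + 7) + t.
That gives (t + 7) / (√(t^2 + t + 7) + t).
Divide numerator and denominator by t: the limit is 1/(2·1) = 1/2.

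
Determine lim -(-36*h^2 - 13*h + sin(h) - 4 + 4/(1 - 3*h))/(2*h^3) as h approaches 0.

Substitution gives 0/0 (the numerator vanishes to order 3).
Expand each term to order h^3: the coefficient of h^3 in sin(h) is -1/6 and in 4·1/(1 - 3h) is 108.
Lower-order terms cancel with the polynomial part, so the numerator is (647/6)·h^3 + o(h^3), and the limit is (647/6)/(-2) = -647/12.

-647/12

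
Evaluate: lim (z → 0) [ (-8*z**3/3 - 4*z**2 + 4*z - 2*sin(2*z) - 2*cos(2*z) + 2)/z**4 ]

-4/3

Substitution gives 0/0 (the numerator vanishes to order 4).
Expand each term to order z^4: the coefficient of z^4 in -2·sin(2z) is 0 and in -2·cos(2z) is -4/3.
Lower-order terms cancel with the polynomial part, so the numerator is (-4/3)·z^4 + o(z^4), and the limit is (-4/3)/(1) = -4/3.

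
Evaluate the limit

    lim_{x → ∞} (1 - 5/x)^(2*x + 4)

e^(-10)

Write it as [(1 - 5/x)^x]^(2) · (1 - 5/x)^(4). The bracketed term tends to e^(-5) and the second factor to 1, so the limit is e^(-10).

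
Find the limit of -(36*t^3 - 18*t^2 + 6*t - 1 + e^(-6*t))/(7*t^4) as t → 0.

-54/7

Direct substitution gives 0/0.
Apply L'Hôpital: lim (108*t^2 - 36*t + 6 - 6*e^(-6*t))/(-28*t^3), still 0/0.
Apply L'Hôpital: lim (216*t - 36 + 36*e^(-6*t))/(-84*t^2), still 0/0.
Apply L'Hôpital: lim (216 - 216*e^(-6*t))/(-168*t), still 0/0.
After 4 applications of L'Hôpital's rule the quotient is (1296*e^(-6*t))/(-168); substituting t = 0 gives -54/7.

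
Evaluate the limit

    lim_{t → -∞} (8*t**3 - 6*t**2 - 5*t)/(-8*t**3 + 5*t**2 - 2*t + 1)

-1

Numerator and denominator both have degree 3.
Dividing every term by t^3, all lower-order terms vanish and the limit is the ratio of leading coefficients, 8/(-8) = -1.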